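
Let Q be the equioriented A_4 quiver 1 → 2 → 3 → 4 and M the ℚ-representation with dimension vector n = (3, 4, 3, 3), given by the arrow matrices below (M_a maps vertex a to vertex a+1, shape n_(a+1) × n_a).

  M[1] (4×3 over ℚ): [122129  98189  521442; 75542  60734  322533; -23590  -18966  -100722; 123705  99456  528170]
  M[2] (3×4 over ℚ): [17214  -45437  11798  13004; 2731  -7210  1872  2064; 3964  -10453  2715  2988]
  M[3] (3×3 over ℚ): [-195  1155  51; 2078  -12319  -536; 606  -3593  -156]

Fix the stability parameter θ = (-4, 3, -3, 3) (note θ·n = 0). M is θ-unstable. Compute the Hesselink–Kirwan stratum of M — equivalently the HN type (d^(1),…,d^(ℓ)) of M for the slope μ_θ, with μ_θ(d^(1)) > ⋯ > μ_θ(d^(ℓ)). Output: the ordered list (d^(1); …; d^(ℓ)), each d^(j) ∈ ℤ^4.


Via rank(M_{q-1}∘⋯∘M_p): M ≅ I[1,2], I[1,3], I[1,4], I[2,4], I[4,4].
μ_θ-semistable layers: μ^(1)=3; μ^(2)=0; μ^(3)=-4

((0, 1, 0, 3); (0, 3, 3, 0); (3, 0, 0, 0))


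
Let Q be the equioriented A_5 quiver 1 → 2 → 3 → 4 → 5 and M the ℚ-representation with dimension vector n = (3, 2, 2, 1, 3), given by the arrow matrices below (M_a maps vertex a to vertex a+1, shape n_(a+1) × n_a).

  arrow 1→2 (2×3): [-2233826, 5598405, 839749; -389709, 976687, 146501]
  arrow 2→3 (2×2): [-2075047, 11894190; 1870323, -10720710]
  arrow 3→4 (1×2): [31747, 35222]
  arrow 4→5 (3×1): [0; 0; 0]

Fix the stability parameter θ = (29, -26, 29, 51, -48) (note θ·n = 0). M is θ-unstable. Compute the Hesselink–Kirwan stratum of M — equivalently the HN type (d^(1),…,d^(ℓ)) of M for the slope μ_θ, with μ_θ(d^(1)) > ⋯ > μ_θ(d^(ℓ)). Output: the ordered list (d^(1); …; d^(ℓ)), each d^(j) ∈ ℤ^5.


Barcode: M ≅ I[1,1], I[1,2], I[1,4], I[3,3], I[5,5]^3. HN layers by μ_θ (4 steps, strictly decreasing):
  μ^(1)=51; μ^(2)=29; μ^(3)=3/2; μ^(4)=-48

((0, 0, 0, 1, 0); (1, 0, 2, 0, 0); (2, 2, 0, 0, 0); (0, 0, 0, 0, 3))


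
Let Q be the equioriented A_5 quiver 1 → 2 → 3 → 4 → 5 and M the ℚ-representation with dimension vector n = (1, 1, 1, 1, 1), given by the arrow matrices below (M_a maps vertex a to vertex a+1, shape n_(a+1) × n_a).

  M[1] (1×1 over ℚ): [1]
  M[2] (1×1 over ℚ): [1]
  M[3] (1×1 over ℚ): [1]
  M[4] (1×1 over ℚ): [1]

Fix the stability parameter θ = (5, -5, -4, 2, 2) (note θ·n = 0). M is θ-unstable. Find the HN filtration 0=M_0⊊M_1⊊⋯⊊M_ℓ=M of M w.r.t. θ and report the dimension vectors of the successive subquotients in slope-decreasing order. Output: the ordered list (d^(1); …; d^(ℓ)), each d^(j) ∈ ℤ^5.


Via rank(M_{q-1}∘⋯∘M_p): M ≅ I[1,5].
μ_θ-semistable layers: μ^(1)=2; μ^(2)=-4/3

((0, 0, 0, 1, 1); (1, 1, 1, 0, 0))


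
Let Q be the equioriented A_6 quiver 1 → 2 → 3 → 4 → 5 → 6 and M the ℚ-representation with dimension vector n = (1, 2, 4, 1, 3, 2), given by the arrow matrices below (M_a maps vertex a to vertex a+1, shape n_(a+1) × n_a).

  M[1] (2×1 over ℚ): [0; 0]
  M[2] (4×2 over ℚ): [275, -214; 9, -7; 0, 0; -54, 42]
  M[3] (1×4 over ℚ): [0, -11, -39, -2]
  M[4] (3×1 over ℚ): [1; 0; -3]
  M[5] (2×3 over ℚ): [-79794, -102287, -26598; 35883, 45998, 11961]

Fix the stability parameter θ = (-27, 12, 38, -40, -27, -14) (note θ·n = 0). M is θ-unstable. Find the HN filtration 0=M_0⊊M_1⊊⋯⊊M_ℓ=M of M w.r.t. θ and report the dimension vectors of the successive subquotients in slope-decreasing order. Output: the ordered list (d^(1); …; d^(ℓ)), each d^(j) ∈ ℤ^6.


Via rank(M_{q-1}∘⋯∘M_p): M ≅ I[1,1], I[2,3], I[2,5], I[3,3]^2, I[5,6]^2.
μ_θ-semistable layers: μ^(1)=38; μ^(2)=12; μ^(3)=-17/4; μ^(4)=-14; μ^(5)=-27

((0, 0, 3, 0, 0, 0); (0, 1, 0, 0, 0, 0); (0, 1, 1, 1, 1, 0); (0, 0, 0, 0, 0, 2); (1, 0, 0, 0, 2, 0))


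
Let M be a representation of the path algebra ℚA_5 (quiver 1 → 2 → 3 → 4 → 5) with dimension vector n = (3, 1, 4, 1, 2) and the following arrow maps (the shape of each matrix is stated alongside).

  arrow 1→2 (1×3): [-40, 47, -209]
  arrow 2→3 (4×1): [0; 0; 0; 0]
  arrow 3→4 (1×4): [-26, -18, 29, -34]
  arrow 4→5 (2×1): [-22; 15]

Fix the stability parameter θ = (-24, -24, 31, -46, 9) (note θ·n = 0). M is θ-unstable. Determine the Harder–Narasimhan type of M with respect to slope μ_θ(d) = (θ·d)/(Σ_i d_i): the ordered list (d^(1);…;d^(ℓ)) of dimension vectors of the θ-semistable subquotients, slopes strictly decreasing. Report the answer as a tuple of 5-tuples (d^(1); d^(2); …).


Barcode: M ≅ I[1,1]^2, I[1,2], I[3,3]^3, I[3,5], I[5,5]. HN layers by μ_θ (4 steps, strictly decreasing):
  μ^(1)=31; μ^(2)=9; μ^(3)=-15/2; μ^(4)=-24

((0, 0, 3, 0, 0); (0, 0, 0, 0, 2); (0, 0, 1, 1, 0); (3, 1, 0, 0, 0))


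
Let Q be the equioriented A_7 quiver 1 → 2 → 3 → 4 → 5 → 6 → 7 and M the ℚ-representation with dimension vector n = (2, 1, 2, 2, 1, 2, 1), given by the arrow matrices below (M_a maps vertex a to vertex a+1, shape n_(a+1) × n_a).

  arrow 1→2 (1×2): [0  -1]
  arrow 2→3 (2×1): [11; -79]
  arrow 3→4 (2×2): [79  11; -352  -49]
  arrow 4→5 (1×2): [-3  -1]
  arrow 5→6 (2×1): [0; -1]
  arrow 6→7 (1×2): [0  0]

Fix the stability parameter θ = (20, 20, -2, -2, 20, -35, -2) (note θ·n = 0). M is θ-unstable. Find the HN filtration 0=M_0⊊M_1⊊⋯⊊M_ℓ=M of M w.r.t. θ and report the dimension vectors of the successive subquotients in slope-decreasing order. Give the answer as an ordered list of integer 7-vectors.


Barcode: M ≅ I[1,1], I[1,6], I[3,4], I[6,6], I[7,7]. HN layers by μ_θ (4 steps, strictly decreasing):
  μ^(1)=20; μ^(2)=7/2; μ^(3)=-2; μ^(4)=-35

((1, 0, 0, 0, 0, 0, 0); (1, 1, 1, 1, 1, 1, 0); (0, 0, 1, 1, 0, 0, 1); (0, 0, 0, 0, 0, 1, 0))


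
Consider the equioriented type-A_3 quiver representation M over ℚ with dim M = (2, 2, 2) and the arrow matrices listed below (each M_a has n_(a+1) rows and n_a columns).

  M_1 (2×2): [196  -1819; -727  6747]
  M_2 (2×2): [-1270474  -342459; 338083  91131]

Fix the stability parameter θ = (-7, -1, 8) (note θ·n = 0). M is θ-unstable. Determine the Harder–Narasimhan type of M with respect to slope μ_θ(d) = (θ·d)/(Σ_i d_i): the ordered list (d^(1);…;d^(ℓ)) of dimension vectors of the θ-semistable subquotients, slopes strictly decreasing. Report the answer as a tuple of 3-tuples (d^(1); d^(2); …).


Via rank(M_{q-1}∘⋯∘M_p): M ≅ I[1,3]^2.
μ_θ-semistable layers: μ^(1)=8; μ^(2)=-1; μ^(3)=-7

((0, 0, 2); (0, 2, 0); (2, 0, 0))


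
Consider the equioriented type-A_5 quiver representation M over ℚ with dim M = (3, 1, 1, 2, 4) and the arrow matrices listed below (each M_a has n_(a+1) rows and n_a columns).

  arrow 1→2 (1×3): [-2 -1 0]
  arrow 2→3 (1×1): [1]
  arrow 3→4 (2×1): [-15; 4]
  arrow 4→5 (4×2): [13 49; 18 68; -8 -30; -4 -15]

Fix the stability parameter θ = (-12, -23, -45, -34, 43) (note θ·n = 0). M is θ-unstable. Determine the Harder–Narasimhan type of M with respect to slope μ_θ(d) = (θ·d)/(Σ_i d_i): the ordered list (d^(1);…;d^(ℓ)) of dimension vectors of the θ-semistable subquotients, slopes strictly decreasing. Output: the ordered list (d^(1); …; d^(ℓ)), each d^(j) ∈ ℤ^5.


Barcode: M ≅ I[1,1]^2, I[1,5], I[4,5], I[5,5]^2. HN layers by μ_θ (4 steps, strictly decreasing):
  μ^(1)=43; μ^(2)=-12; μ^(3)=-57/2; μ^(4)=-34

((0, 0, 0, 0, 4); (2, 0, 0, 0, 0); (1, 1, 1, 1, 0); (0, 0, 0, 1, 0))


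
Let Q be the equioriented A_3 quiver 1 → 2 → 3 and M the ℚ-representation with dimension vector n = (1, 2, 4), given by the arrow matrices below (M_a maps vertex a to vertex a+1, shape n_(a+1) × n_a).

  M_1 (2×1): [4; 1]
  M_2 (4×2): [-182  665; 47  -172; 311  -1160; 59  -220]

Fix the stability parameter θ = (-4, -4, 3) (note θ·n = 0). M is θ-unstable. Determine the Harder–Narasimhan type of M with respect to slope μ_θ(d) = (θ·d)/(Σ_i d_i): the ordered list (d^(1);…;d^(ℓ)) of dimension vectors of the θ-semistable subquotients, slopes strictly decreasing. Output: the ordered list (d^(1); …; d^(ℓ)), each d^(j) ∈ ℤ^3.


Barcode: M ≅ I[1,3], I[2,3], I[3,3]^2. HN layers by μ_θ (2 steps, strictly decreasing):
  μ^(1)=3; μ^(2)=-4

((0, 0, 4); (1, 2, 0))


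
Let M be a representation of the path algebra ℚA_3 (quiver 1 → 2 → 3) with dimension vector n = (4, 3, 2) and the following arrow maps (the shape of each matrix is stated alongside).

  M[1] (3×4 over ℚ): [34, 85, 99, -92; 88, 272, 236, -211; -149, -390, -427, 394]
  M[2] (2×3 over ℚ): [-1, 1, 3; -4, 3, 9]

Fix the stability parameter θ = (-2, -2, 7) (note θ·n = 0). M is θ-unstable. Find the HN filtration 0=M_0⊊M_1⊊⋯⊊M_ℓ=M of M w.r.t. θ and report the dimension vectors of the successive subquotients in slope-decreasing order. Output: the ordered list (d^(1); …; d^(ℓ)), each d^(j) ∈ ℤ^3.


Interval decomposition of M: I[1,1], I[1,2], I[1,3]^2.
HN type (ℓ=2): μ^(1)=7; μ^(2)=-2

((0, 0, 2); (4, 3, 0))


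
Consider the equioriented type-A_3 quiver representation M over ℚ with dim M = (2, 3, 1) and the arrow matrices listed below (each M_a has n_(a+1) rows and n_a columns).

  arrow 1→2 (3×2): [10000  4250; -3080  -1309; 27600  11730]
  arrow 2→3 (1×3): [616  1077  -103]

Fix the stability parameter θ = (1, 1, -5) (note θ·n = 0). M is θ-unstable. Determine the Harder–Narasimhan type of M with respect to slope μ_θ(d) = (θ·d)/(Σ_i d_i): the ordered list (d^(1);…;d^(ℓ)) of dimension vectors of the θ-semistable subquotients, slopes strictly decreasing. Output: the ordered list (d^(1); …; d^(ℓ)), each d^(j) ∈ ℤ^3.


Via rank(M_{q-1}∘⋯∘M_p): M ≅ I[1,1], I[1,3], I[2,2]^2.
μ_θ-semistable layers: μ^(1)=1; μ^(2)=-1

((1, 2, 0); (1, 1, 1))


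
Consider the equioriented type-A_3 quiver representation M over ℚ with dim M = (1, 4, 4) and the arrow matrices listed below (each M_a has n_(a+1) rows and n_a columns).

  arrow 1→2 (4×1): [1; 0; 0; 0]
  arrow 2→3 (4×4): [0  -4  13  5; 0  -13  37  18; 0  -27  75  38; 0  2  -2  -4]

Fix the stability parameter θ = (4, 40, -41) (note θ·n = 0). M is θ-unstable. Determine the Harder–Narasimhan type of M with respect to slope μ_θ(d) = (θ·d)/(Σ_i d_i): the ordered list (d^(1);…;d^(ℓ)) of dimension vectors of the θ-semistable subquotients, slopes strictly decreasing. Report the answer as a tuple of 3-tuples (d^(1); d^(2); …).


Via rank(M_{q-1}∘⋯∘M_p): M ≅ I[1,2], I[2,2], I[2,3]^2, I[3,3]^2.
μ_θ-semistable layers: μ^(1)=40; μ^(2)=4; μ^(3)=-1/2; μ^(4)=-41

((0, 2, 0); (1, 0, 0); (0, 2, 2); (0, 0, 2))


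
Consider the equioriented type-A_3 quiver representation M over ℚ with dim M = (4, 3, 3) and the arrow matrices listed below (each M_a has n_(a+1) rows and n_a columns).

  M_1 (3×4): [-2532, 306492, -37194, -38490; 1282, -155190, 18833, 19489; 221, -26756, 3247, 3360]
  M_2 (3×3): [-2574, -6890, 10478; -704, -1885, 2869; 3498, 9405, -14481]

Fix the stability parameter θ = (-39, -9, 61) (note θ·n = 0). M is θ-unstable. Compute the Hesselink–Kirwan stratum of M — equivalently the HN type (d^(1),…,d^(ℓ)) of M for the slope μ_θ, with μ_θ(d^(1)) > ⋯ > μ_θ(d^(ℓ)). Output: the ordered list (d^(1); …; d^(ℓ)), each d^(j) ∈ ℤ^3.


Via rank(M_{q-1}∘⋯∘M_p): M ≅ I[1,1]^2, I[1,2], I[1,3], I[2,3], I[3,3].
μ_θ-semistable layers: μ^(1)=61; μ^(2)=-9; μ^(3)=-39

((0, 0, 3); (0, 3, 0); (4, 0, 0))


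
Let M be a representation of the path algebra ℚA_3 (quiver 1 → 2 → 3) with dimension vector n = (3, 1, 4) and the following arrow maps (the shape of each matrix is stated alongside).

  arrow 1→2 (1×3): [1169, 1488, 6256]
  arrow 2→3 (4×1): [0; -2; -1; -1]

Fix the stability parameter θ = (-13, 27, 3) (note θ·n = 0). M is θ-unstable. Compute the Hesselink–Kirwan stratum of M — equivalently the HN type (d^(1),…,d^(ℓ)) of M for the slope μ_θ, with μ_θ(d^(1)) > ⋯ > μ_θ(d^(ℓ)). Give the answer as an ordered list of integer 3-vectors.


Interval decomposition of M: I[1,1]^2, I[1,3], I[3,3]^3.
HN type (ℓ=3): μ^(1)=15; μ^(2)=3; μ^(3)=-13

((0, 1, 1); (0, 0, 3); (3, 0, 0))


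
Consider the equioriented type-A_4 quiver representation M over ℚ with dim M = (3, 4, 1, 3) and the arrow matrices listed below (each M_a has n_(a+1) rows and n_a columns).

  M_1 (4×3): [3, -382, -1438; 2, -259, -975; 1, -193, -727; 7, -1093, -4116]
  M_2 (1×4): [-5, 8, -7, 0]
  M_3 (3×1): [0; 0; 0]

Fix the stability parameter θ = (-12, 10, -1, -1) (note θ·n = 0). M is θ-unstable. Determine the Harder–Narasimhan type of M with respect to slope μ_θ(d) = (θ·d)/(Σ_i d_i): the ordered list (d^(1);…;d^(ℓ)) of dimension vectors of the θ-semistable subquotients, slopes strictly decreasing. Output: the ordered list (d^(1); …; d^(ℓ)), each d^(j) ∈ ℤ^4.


Barcode: M ≅ I[1,2]^2, I[1,3], I[2,2], I[4,4]^3. HN layers by μ_θ (4 steps, strictly decreasing):
  μ^(1)=10; μ^(2)=9/2; μ^(3)=-1; μ^(4)=-12

((0, 3, 0, 0); (0, 1, 1, 0); (0, 0, 0, 3); (3, 0, 0, 0))


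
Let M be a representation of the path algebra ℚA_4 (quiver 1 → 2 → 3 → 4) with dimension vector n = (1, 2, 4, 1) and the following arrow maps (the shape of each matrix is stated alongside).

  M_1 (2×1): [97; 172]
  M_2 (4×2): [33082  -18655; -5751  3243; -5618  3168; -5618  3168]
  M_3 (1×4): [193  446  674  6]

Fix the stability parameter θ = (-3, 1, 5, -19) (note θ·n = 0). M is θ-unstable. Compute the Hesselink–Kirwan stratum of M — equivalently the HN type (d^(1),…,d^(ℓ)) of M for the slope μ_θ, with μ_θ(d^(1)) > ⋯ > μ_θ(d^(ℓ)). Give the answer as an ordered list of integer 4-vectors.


Interval decomposition of M: I[1,4], I[2,3], I[3,3]^2.
HN type (ℓ=3): μ^(1)=5; μ^(2)=1; μ^(3)=-4

((0, 0, 3, 0); (0, 1, 0, 0); (1, 1, 1, 1))


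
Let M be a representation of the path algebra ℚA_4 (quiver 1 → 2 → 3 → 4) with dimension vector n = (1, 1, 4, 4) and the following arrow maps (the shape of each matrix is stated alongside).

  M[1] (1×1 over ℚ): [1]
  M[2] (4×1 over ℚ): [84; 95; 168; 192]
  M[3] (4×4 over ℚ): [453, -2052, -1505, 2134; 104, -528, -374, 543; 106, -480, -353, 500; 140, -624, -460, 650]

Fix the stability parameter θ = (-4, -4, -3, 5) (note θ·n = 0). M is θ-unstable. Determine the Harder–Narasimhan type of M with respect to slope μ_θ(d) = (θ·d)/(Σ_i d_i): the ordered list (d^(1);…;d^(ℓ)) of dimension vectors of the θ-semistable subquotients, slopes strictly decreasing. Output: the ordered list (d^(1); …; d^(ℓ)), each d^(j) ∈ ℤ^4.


Barcode: M ≅ I[1,3], I[3,4]^3, I[4,4]. HN layers by μ_θ (3 steps, strictly decreasing):
  μ^(1)=5; μ^(2)=-3; μ^(3)=-4

((0, 0, 0, 4); (0, 0, 4, 0); (1, 1, 0, 0))


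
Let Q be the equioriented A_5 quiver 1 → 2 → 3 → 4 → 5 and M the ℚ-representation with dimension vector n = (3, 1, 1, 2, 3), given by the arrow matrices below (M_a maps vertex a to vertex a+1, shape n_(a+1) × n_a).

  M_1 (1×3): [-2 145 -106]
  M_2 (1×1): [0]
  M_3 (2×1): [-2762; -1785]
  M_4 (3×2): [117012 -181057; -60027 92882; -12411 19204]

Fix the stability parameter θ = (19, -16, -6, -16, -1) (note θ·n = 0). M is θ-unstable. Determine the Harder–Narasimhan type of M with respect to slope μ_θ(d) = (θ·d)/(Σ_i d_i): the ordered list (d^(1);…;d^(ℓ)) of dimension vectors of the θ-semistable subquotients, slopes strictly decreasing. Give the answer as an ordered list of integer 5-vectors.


Via rank(M_{q-1}∘⋯∘M_p): M ≅ I[1,1]^2, I[1,2], I[3,5], I[4,5], I[5,5].
μ_θ-semistable layers: μ^(1)=19; μ^(2)=3/2; μ^(3)=-1; μ^(4)=-11; μ^(5)=-16

((2, 0, 0, 0, 0); (1, 1, 0, 0, 0); (0, 0, 0, 0, 3); (0, 0, 1, 1, 0); (0, 0, 0, 1, 0))


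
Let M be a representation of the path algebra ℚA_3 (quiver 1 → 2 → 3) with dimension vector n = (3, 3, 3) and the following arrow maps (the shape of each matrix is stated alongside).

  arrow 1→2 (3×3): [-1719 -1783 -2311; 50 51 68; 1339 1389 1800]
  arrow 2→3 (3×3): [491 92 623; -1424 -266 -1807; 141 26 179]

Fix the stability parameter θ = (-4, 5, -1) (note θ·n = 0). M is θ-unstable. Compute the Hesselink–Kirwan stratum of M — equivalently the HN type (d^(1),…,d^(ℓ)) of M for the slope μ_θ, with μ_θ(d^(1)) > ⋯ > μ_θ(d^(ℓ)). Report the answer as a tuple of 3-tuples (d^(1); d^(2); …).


Via rank(M_{q-1}∘⋯∘M_p): M ≅ I[1,3]^3.
μ_θ-semistable layers: μ^(1)=2; μ^(2)=-4

((0, 3, 3); (3, 0, 0))


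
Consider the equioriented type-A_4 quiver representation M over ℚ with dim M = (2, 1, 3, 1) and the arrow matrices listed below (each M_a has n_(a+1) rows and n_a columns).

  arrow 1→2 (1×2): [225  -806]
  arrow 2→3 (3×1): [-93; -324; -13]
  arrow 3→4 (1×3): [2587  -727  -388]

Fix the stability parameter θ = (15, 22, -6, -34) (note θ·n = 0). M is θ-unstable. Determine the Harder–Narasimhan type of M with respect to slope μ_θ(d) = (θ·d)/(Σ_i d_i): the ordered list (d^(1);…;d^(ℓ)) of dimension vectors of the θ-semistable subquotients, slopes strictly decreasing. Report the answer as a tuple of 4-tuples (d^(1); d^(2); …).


Via rank(M_{q-1}∘⋯∘M_p): M ≅ I[1,1], I[1,4], I[3,3]^2.
μ_θ-semistable layers: μ^(1)=15; μ^(2)=-3/4; μ^(3)=-6

((1, 0, 0, 0); (1, 1, 1, 1); (0, 0, 2, 0))


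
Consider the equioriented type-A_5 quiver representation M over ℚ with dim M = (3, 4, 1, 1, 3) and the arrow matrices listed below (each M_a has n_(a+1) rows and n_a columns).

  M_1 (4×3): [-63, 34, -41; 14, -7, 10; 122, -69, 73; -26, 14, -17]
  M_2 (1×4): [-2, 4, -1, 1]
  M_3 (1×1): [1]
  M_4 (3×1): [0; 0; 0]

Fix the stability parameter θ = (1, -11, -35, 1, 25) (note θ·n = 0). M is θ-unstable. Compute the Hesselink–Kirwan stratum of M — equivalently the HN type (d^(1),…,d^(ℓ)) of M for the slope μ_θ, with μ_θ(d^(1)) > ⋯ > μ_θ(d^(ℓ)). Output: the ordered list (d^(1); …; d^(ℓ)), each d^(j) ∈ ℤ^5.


Interval decomposition of M: I[1,2]^2, I[1,4], I[2,2], I[5,5]^3.
HN type (ℓ=5): μ^(1)=25; μ^(2)=1; μ^(3)=-5; μ^(4)=-11; μ^(5)=-15

((0, 0, 0, 0, 3); (0, 0, 0, 1, 0); (2, 2, 0, 0, 0); (0, 1, 0, 0, 0); (1, 1, 1, 0, 0))


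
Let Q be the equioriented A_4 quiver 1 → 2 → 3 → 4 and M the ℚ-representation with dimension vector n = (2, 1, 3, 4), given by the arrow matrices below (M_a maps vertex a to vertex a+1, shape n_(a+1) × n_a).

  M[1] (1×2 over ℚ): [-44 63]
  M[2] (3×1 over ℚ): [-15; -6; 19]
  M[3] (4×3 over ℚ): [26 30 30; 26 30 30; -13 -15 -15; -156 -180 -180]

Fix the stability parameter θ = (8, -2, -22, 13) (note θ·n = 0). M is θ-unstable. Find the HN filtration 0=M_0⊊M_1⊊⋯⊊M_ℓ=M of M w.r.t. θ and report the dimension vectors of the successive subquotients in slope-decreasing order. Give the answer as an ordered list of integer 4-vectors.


Via rank(M_{q-1}∘⋯∘M_p): M ≅ I[1,1], I[1,3], I[3,3], I[3,4], I[4,4]^3.
μ_θ-semistable layers: μ^(1)=13; μ^(2)=8; μ^(3)=-16/3; μ^(4)=-22

((0, 0, 0, 4); (1, 0, 0, 0); (1, 1, 1, 0); (0, 0, 2, 0))


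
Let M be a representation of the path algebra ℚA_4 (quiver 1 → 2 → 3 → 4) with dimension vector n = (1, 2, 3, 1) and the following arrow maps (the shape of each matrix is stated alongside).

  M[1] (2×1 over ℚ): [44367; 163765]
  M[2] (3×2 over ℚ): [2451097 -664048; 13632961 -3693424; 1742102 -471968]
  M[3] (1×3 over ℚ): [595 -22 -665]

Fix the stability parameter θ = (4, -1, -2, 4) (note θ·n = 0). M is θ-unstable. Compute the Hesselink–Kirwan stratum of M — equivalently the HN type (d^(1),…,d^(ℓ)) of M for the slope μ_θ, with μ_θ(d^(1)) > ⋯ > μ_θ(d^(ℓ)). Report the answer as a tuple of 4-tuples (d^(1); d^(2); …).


Barcode: M ≅ I[1,4], I[2,2], I[3,3]^2. HN layers by μ_θ (4 steps, strictly decreasing):
  μ^(1)=4; μ^(2)=1/3; μ^(3)=-1; μ^(4)=-2

((0, 0, 0, 1); (1, 1, 1, 0); (0, 1, 0, 0); (0, 0, 2, 0))


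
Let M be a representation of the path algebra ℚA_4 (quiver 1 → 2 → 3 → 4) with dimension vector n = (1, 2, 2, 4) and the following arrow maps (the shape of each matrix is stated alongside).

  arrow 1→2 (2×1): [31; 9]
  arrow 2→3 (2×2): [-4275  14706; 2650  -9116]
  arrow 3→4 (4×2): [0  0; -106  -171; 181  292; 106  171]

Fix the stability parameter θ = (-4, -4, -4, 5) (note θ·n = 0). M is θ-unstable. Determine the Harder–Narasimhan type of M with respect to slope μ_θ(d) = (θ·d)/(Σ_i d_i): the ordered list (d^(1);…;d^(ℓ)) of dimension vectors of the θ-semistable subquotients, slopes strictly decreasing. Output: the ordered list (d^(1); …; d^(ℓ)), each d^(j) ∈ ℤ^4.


Via rank(M_{q-1}∘⋯∘M_p): M ≅ I[1,4], I[2,2], I[3,4], I[4,4]^2.
μ_θ-semistable layers: μ^(1)=5; μ^(2)=-4

((0, 0, 0, 4); (1, 2, 2, 0))


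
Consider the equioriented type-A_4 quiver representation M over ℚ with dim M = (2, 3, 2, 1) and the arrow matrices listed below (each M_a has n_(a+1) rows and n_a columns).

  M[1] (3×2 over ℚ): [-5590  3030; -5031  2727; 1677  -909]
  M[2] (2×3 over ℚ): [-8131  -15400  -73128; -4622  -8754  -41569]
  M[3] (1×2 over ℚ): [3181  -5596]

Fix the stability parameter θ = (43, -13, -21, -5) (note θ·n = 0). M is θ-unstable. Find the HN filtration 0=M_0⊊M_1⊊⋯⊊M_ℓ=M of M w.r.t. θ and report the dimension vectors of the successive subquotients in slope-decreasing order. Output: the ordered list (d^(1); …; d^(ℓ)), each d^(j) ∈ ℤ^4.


Barcode: M ≅ I[1,1], I[1,4], I[2,2], I[2,3]. HN layers by μ_θ (4 steps, strictly decreasing):
  μ^(1)=43; μ^(2)=1; μ^(3)=-13; μ^(4)=-17

((1, 0, 0, 0); (1, 1, 1, 1); (0, 1, 0, 0); (0, 1, 1, 0))


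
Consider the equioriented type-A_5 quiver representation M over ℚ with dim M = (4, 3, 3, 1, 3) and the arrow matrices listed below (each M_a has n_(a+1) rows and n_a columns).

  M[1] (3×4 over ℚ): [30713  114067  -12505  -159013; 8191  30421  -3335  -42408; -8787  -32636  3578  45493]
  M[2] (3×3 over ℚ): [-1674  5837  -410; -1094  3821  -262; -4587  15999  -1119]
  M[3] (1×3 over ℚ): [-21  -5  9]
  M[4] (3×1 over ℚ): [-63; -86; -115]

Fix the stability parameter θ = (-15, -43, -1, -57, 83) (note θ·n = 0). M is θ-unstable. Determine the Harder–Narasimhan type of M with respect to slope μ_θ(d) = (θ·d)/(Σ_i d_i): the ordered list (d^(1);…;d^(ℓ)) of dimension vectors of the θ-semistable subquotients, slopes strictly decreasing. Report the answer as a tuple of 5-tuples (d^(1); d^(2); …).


Barcode: M ≅ I[1,1], I[1,2], I[1,3], I[1,5], I[3,3], I[5,5]^2. HN layers by μ_θ (4 steps, strictly decreasing):
  μ^(1)=83; μ^(2)=-1; μ^(3)=-15; μ^(4)=-29

((0, 0, 0, 0, 3); (0, 0, 2, 0, 0); (1, 0, 0, 0, 0); (3, 3, 1, 1, 0))


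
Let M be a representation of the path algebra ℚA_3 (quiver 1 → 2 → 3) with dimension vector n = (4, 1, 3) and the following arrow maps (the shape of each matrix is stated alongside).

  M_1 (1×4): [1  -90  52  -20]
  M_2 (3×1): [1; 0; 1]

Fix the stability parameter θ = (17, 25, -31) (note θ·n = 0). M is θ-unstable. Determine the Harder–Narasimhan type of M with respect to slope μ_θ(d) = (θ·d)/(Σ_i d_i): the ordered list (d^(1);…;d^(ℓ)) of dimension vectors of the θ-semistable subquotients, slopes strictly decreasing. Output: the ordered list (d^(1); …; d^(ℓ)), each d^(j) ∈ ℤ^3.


Interval decomposition of M: I[1,1]^3, I[1,3], I[3,3]^2.
HN type (ℓ=3): μ^(1)=17; μ^(2)=11/3; μ^(3)=-31

((3, 0, 0); (1, 1, 1); (0, 0, 2))


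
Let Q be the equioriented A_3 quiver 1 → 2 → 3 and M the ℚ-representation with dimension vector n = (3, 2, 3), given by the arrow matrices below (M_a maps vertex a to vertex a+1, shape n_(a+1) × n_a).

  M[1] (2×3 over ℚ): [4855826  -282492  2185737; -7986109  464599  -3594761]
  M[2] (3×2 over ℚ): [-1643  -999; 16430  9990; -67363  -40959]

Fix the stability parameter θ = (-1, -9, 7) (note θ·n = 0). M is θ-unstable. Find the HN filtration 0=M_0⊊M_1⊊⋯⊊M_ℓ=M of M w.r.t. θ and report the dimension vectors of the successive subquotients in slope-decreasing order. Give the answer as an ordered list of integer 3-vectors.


Interval decomposition of M: I[1,1], I[1,2], I[1,3], I[3,3]^2.
HN type (ℓ=3): μ^(1)=7; μ^(2)=-1; μ^(3)=-5

((0, 0, 3); (1, 0, 0); (2, 2, 0))


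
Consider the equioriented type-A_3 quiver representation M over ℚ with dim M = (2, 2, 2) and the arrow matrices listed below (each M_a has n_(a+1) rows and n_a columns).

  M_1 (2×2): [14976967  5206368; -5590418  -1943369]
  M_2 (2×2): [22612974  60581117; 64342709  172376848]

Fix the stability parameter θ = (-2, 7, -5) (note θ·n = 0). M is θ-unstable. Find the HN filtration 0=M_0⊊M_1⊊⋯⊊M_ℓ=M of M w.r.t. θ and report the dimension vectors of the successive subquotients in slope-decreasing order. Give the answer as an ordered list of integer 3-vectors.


Interval decomposition of M: I[1,3]^2.
HN type (ℓ=2): μ^(1)=1; μ^(2)=-2

((0, 2, 2); (2, 0, 0))


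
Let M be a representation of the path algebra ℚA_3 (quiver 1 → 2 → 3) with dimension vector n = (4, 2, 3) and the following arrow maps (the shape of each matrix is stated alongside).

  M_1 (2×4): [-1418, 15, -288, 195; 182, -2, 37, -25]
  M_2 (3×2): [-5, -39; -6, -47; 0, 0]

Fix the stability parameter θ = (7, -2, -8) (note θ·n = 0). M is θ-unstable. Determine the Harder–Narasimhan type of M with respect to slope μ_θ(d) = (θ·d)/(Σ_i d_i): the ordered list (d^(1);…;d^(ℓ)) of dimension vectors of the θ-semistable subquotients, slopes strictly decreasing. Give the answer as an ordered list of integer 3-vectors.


Interval decomposition of M: I[1,1]^2, I[1,3]^2, I[3,3].
HN type (ℓ=3): μ^(1)=7; μ^(2)=-1; μ^(3)=-8

((2, 0, 0); (2, 2, 2); (0, 0, 1))


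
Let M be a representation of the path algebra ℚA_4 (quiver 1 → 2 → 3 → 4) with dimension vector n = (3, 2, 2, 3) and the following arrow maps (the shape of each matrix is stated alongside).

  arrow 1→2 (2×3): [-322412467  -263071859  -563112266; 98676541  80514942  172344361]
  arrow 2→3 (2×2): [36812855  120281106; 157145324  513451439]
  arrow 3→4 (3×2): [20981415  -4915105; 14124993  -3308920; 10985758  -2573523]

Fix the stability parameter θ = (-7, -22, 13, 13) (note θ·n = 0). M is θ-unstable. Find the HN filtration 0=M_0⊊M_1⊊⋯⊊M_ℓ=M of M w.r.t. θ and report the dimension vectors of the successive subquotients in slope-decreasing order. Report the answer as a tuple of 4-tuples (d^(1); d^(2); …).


Via rank(M_{q-1}∘⋯∘M_p): M ≅ I[1,1], I[1,4]^2, I[4,4].
μ_θ-semistable layers: μ^(1)=13; μ^(2)=-7; μ^(3)=-29/2

((0, 0, 2, 3); (1, 0, 0, 0); (2, 2, 0, 0))


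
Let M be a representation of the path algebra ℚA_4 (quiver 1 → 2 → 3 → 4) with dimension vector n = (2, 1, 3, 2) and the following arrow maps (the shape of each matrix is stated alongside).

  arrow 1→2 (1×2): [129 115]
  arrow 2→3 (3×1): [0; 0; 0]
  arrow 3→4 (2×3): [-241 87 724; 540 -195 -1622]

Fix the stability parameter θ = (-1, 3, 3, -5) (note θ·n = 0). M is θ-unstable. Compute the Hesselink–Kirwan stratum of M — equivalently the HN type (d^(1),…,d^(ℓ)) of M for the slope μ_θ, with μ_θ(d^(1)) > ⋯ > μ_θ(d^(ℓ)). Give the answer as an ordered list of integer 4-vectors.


Interval decomposition of M: I[1,1], I[1,2], I[3,3], I[3,4]^2.
HN type (ℓ=2): μ^(1)=3; μ^(2)=-1

((0, 1, 1, 0); (2, 0, 2, 2))


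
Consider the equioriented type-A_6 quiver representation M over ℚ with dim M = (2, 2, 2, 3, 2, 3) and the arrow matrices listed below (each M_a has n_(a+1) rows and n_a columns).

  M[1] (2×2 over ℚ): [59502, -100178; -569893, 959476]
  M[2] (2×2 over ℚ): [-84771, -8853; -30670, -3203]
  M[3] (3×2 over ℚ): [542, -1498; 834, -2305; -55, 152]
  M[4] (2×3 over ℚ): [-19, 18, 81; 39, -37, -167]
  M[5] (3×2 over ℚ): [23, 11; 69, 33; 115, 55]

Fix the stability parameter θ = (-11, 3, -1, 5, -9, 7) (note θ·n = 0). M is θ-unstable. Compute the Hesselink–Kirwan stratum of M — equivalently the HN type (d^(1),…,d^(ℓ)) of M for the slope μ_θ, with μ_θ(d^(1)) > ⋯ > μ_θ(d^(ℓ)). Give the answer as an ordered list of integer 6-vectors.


Interval decomposition of M: I[1,5], I[1,6], I[4,4], I[6,6]^2.
HN type (ℓ=4): μ^(1)=7; μ^(2)=5; μ^(3)=-1/2; μ^(4)=-11

((0, 0, 0, 0, 0, 3); (0, 0, 0, 1, 0, 0); (0, 2, 2, 2, 2, 0); (2, 0, 0, 0, 0, 0))


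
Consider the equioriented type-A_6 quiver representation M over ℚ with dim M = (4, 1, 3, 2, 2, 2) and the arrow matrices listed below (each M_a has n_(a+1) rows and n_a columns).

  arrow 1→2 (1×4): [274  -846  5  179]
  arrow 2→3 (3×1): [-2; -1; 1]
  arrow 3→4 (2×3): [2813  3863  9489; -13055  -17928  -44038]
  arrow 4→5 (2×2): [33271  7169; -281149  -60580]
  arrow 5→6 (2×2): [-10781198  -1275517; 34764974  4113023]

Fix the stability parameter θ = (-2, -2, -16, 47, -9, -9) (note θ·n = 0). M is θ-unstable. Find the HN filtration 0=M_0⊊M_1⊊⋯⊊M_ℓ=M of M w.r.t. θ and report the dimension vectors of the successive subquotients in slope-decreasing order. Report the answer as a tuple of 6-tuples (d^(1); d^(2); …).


Barcode: M ≅ I[1,1]^3, I[1,3], I[3,6]^2. HN layers by μ_θ (4 steps, strictly decreasing):
  μ^(1)=29/3; μ^(2)=-2; μ^(3)=-20/3; μ^(4)=-16

((0, 0, 0, 2, 2, 2); (3, 0, 0, 0, 0, 0); (1, 1, 1, 0, 0, 0); (0, 0, 2, 0, 0, 0))


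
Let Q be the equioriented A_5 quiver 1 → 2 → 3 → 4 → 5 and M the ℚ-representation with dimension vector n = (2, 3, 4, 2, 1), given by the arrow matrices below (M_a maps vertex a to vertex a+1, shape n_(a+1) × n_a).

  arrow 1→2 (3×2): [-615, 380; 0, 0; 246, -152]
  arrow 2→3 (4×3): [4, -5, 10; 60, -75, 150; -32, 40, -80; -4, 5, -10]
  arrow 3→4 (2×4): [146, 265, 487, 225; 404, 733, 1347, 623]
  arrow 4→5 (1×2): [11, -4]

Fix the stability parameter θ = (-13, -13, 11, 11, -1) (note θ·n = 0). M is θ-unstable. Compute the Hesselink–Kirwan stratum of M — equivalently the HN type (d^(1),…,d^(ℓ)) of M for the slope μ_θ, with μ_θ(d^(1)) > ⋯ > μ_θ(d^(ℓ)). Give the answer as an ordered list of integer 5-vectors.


Via rank(M_{q-1}∘⋯∘M_p): M ≅ I[1,1], I[1,2], I[2,2], I[2,3], I[3,3], I[3,4], I[3,5].
μ_θ-semistable layers: μ^(1)=11; μ^(2)=7; μ^(3)=-13

((0, 0, 3, 1, 0); (0, 0, 1, 1, 1); (2, 3, 0, 0, 0))


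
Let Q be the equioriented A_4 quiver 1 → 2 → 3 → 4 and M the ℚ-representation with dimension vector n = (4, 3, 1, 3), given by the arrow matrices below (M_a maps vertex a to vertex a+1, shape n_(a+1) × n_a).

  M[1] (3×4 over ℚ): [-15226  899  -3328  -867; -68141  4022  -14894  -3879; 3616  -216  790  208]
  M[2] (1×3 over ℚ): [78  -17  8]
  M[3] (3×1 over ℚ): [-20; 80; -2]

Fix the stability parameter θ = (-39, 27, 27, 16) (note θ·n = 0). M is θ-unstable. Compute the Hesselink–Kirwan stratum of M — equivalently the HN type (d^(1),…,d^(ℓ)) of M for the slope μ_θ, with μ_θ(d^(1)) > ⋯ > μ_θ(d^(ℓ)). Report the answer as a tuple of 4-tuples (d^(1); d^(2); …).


Interval decomposition of M: I[1,1], I[1,2]^2, I[1,4], I[4,4]^2.
HN type (ℓ=4): μ^(1)=27; μ^(2)=70/3; μ^(3)=16; μ^(4)=-39

((0, 2, 0, 0); (0, 1, 1, 1); (0, 0, 0, 2); (4, 0, 0, 0))


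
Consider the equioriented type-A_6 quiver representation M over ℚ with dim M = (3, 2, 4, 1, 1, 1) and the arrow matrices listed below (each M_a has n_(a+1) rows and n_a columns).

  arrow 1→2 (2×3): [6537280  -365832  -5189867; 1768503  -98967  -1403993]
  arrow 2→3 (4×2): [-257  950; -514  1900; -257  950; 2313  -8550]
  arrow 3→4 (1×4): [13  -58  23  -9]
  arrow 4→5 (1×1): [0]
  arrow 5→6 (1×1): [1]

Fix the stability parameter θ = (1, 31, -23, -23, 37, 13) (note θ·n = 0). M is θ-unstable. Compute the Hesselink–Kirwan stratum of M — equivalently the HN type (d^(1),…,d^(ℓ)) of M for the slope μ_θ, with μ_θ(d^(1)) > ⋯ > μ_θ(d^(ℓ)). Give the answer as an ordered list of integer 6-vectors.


Barcode: M ≅ I[1,1], I[1,2], I[1,4], I[3,3]^3, I[5,6]. HN layers by μ_θ (5 steps, strictly decreasing):
  μ^(1)=31; μ^(2)=25; μ^(3)=1; μ^(4)=-7/2; μ^(5)=-23

((0, 1, 0, 0, 0, 0); (0, 0, 0, 0, 1, 1); (2, 0, 0, 0, 0, 0); (1, 1, 1, 1, 0, 0); (0, 0, 3, 0, 0, 0))


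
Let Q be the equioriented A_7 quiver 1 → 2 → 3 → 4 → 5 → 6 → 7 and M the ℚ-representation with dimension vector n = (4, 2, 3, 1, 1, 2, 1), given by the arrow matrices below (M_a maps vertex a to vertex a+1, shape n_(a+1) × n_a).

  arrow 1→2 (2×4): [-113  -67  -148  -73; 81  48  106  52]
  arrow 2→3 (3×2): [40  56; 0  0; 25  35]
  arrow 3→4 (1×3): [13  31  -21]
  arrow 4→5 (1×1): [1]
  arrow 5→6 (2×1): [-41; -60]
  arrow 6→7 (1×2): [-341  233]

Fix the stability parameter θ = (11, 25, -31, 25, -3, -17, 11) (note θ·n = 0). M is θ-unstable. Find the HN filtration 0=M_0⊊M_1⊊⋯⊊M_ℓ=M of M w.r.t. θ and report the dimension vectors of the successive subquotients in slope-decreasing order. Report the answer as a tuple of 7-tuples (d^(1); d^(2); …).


Interval decomposition of M: I[1,1]^2, I[1,2], I[1,7], I[3,3]^2, I[6,6].
HN type (ℓ=5): μ^(1)=25; μ^(2)=11; μ^(3)=5/3; μ^(4)=-17; μ^(5)=-31

((0, 1, 0, 0, 0, 0, 0); (3, 0, 0, 0, 0, 0, 1); (1, 1, 1, 1, 1, 1, 0); (0, 0, 0, 0, 0, 1, 0); (0, 0, 2, 0, 0, 0, 0))


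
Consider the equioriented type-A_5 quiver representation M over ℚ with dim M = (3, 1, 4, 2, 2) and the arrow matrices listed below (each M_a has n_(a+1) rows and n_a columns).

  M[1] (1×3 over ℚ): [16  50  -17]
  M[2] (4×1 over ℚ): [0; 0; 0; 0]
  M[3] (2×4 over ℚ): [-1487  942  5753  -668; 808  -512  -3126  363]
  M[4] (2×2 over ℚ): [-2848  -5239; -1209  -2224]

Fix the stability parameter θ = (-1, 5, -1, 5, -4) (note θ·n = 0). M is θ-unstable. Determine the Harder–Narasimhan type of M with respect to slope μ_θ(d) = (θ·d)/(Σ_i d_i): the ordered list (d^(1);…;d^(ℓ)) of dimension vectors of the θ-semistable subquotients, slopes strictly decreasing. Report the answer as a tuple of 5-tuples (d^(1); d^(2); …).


Interval decomposition of M: I[1,1]^2, I[1,2], I[3,3]^2, I[3,5]^2.
HN type (ℓ=3): μ^(1)=5; μ^(2)=1/2; μ^(3)=-1

((0, 1, 0, 0, 0); (0, 0, 0, 2, 2); (3, 0, 4, 0, 0))


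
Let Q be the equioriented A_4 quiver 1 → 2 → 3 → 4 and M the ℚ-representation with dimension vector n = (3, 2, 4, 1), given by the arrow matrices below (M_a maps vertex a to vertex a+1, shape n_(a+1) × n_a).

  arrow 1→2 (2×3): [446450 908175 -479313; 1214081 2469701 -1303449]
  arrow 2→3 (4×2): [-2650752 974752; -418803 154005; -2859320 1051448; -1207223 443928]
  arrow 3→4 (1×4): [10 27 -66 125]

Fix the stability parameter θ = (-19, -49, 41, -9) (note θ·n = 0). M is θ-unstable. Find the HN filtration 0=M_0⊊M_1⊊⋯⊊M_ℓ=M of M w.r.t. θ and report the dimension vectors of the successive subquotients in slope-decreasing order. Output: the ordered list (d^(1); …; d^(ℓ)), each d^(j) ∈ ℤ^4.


Barcode: M ≅ I[1,1], I[1,3], I[1,4], I[3,3]^2. HN layers by μ_θ (4 steps, strictly decreasing):
  μ^(1)=41; μ^(2)=16; μ^(3)=-19; μ^(4)=-34

((0, 0, 3, 0); (0, 0, 1, 1); (1, 0, 0, 0); (2, 2, 0, 0))


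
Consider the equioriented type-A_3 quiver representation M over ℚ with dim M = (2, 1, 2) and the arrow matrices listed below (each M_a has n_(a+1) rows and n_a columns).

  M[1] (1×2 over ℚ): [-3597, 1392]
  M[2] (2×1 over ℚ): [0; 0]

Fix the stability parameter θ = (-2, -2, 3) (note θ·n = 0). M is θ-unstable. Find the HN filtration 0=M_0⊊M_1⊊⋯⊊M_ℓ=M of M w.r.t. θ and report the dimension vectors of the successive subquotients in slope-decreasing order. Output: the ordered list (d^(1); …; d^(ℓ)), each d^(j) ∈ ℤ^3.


Via rank(M_{q-1}∘⋯∘M_p): M ≅ I[1,1], I[1,2], I[3,3]^2.
μ_θ-semistable layers: μ^(1)=3; μ^(2)=-2

((0, 0, 2); (2, 1, 0))


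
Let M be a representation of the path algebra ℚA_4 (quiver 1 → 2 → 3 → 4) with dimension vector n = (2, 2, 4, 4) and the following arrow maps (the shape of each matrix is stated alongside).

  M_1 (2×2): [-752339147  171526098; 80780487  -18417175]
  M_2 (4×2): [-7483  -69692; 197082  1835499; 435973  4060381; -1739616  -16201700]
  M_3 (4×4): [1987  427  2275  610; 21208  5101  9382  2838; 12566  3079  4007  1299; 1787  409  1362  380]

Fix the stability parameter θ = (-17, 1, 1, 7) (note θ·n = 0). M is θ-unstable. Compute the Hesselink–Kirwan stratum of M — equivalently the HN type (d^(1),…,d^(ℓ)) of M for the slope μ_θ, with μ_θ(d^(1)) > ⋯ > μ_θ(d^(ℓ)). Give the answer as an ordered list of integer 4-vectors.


Barcode: M ≅ I[1,4]^2, I[3,4]^2. HN layers by μ_θ (3 steps, strictly decreasing):
  μ^(1)=7; μ^(2)=1; μ^(3)=-17

((0, 0, 0, 4); (0, 2, 4, 0); (2, 0, 0, 0))


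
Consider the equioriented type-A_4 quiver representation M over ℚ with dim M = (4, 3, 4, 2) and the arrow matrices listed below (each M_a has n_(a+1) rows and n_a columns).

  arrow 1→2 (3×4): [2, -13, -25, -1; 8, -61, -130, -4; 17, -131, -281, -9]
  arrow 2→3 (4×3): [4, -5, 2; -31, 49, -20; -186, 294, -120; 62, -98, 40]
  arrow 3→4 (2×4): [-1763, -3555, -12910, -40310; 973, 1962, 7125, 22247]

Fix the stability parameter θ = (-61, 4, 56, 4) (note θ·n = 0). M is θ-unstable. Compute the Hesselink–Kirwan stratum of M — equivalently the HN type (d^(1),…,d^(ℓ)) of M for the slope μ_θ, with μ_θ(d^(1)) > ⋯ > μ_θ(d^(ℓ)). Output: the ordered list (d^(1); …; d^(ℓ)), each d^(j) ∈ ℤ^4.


Barcode: M ≅ I[1,1], I[1,2], I[1,4]^2, I[3,3]^2. HN layers by μ_θ (4 steps, strictly decreasing):
  μ^(1)=56; μ^(2)=30; μ^(3)=4; μ^(4)=-61

((0, 0, 2, 0); (0, 0, 2, 2); (0, 3, 0, 0); (4, 0, 0, 0))


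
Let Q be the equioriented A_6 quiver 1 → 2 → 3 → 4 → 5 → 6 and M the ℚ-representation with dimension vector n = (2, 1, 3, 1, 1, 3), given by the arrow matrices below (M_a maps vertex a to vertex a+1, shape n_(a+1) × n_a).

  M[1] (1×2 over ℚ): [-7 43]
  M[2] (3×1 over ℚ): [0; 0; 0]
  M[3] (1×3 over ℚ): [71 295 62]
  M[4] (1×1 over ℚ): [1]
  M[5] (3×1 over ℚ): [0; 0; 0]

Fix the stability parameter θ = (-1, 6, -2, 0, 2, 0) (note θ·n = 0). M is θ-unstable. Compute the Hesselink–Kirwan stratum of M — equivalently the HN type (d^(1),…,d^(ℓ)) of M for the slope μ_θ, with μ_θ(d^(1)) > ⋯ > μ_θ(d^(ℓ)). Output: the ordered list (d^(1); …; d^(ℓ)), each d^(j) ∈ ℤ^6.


Via rank(M_{q-1}∘⋯∘M_p): M ≅ I[1,1], I[1,2], I[3,3]^2, I[3,5], I[6,6]^3.
μ_θ-semistable layers: μ^(1)=6; μ^(2)=2; μ^(3)=0; μ^(4)=-1; μ^(5)=-2

((0, 1, 0, 0, 0, 0); (0, 0, 0, 0, 1, 0); (0, 0, 0, 1, 0, 3); (2, 0, 0, 0, 0, 0); (0, 0, 3, 0, 0, 0))


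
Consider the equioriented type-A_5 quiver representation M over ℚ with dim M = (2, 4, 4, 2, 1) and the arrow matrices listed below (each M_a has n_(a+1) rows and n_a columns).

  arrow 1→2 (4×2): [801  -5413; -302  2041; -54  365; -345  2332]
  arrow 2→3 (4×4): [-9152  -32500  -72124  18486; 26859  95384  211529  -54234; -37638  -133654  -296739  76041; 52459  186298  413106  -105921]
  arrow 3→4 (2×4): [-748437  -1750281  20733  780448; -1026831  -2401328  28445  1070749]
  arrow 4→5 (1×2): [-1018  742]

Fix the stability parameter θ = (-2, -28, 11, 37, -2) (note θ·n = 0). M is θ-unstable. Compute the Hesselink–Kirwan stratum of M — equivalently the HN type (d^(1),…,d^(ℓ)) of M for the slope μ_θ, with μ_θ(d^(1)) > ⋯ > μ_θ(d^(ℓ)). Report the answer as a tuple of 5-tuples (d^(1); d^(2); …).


Interval decomposition of M: I[1,4], I[1,5], I[2,2], I[2,3], I[3,3].
HN type (ℓ=5): μ^(1)=37; μ^(2)=35/2; μ^(3)=11; μ^(4)=-15; μ^(5)=-28

((0, 0, 0, 1, 0); (0, 0, 0, 1, 1); (0, 0, 4, 0, 0); (2, 2, 0, 0, 0); (0, 2, 0, 0, 0))


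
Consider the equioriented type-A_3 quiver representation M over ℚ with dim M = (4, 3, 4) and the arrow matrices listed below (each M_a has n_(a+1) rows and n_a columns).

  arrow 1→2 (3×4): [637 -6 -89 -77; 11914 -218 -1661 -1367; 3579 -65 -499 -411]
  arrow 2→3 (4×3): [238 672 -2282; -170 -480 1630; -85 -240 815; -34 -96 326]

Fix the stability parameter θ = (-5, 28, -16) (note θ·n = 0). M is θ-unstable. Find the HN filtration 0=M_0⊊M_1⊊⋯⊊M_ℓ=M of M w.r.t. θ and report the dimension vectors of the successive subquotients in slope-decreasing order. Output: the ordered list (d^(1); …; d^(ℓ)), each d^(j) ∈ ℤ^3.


Barcode: M ≅ I[1,1], I[1,2]^2, I[1,3], I[3,3]^3. HN layers by μ_θ (4 steps, strictly decreasing):
  μ^(1)=28; μ^(2)=6; μ^(3)=-5; μ^(4)=-16

((0, 2, 0); (0, 1, 1); (4, 0, 0); (0, 0, 3))
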